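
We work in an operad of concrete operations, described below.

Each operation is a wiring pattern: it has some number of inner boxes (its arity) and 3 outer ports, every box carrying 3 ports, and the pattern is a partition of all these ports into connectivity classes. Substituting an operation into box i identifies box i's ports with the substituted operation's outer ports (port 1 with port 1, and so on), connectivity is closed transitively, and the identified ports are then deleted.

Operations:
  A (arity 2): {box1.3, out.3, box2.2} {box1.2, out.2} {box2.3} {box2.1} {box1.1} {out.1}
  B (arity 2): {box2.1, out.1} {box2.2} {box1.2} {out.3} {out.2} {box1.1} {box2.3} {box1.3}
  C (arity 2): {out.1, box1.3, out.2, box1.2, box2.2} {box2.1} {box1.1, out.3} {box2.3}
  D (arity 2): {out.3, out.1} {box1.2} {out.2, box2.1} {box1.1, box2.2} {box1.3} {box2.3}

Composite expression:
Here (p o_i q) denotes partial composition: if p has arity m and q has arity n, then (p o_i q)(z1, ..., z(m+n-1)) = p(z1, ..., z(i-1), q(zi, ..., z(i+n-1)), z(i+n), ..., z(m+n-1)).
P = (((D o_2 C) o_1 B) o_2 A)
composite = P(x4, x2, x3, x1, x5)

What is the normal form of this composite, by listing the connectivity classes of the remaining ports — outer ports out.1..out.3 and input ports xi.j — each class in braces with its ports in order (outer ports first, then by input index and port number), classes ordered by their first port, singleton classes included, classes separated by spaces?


{out.1, out.3} {out.2, x1.2, x1.3, x5.2} {x1.1} {x2.1} {x2.2} {x2.3, x3.2} {x3.1} {x3.3} {x4.1} {x4.2} {x4.3} {x5.1} {x5.3}

Substituting into D glues patterns; closure does the rest.
stage A: inputs (x2, x3), connectivity {out.1} {out.2, x2.2} {out.3, x2.3, x3.2} {x2.1} {x3.1} {x3.3}, out.j its boundary
stage B: inputs (x4, x2, x3), connectivity {out.1} {out.2} {out.3} {x2.1} {x2.2} {x2.3, x3.2} {x3.1} {x3.3} {x4.1} {x4.2} {x4.3}, out.j its boundary
stage C: inputs (x1, x5), connectivity {out.1, out.2, x1.2, x1.3, x5.2} {out.3, x1.1} {x5.1} {x5.3}, out.j its boundary
stage D: inputs (x4, x2, x3, x1, x5), connectivity {out.1, out.3} {out.2, x1.2, x1.3, x5.2} {x1.1} {x2.1} {x2.2} {x2.3, x3.2} {x3.1} {x3.3} {x4.1} {x4.2} {x4.3} {x5.1} {x5.3}, out.j its boundary


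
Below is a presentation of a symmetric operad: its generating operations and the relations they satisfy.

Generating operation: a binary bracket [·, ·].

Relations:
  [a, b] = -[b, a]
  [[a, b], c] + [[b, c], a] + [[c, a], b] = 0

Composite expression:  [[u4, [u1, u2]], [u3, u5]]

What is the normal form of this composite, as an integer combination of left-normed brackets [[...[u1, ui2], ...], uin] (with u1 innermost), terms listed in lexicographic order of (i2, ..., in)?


-[[[[u1, u2], u4], u3], u5] + [[[[u1, u2], u4], u5], u3]

Skip Jacobi rewriting: expand, keep u1-initial words, read off terms.
Composite bracket: [[u4, [u1, u2]], [u3, u5]]
Full expansion: 16 signed words from ab - ba (2^4 = 16).
Collect the words opening with u1:
  u1u2u4u3u5 appears with sign -1, giving the term -[[[[u1, u2], u4], u3], u5]
  u1u2u4u5u3 appears with sign +1, giving the term +[[[[u1, u2], u4], u5], u3]


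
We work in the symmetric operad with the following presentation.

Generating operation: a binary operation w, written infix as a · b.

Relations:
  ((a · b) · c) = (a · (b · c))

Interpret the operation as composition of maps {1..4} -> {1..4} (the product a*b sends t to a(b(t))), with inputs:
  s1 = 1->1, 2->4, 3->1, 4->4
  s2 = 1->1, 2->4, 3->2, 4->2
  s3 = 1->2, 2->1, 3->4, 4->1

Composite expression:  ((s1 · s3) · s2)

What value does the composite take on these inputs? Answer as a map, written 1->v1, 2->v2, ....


(s1 · s3) = 1->4, 2->1, 3->4, 4->1
((s1 · s3) · s2) = 1->4, 2->1, 3->1, 4->1

1->4, 2->1, 3->1, 4->1


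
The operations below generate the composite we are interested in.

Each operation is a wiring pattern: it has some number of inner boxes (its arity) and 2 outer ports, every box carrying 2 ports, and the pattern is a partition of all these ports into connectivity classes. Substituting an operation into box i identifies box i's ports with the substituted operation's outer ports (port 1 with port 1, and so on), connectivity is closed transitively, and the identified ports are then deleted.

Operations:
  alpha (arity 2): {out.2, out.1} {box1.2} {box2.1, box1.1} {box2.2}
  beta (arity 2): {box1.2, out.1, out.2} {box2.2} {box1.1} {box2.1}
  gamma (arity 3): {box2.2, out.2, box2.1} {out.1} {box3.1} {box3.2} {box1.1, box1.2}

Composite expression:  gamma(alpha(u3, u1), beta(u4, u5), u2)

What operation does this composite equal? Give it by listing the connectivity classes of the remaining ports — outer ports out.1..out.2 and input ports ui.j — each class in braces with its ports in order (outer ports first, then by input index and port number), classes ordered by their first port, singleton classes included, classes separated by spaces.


{out.1} {out.2, u4.2} {u1.1, u3.1} {u1.2} {u2.1} {u2.2} {u3.2} {u4.1} {u5.1} {u5.2}

Two ports join when wires chain via gamma-identified ports.
the subtree at alpha composes to {out.1, out.2} {u1.1, u3.1} {u1.2} {u3.2} on (u3, u1); out.j = own outer ports
the subtree at beta composes to {out.1, out.2, u4.2} {u4.1} {u5.1} {u5.2} on (u4, u5); out.j = own outer ports
the subtree at gamma composes to {out.1} {out.2, u4.2} {u1.1, u3.1} {u1.2} {u2.1} {u2.2} {u3.2} {u4.1} {u5.1} {u5.2} on (u3, u1, u4, u5, u2); out.j = own outer ports


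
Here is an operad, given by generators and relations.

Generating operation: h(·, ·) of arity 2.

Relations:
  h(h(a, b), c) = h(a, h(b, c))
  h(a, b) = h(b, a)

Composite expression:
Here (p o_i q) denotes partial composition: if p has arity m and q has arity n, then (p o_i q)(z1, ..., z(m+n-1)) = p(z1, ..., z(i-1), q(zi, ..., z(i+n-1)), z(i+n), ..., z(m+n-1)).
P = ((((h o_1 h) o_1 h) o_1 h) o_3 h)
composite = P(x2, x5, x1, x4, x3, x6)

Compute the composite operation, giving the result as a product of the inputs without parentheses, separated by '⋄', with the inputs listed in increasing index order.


x1 ⋄ x2 ⋄ x3 ⋄ x4 ⋄ x5 ⋄ x6

Any arrangement under h is one operation, so sort the x-inputs.
h(x2, x5) unparenthesizes to x2 ⋄ x5
h(x1, x4) unparenthesizes to x1 ⋄ x4
h(h(x2, x5), h(x1, x4)) unparenthesizes to x2 ⋄ x5 ⋄ x1 ⋄ x4
h(h(h(x2, x5), h(x1, x4)), x3) unparenthesizes to x2 ⋄ x5 ⋄ x1 ⋄ x4 ⋄ x3
h(h(h(h(x2, x5), h(x1, x4)), x3), x6) unparenthesizes to x2 ⋄ x5 ⋄ x1 ⋄ x4 ⋄ x3 ⋄ x6
sorting the factors by input index: x1 ⋄ x2 ⋄ x3 ⋄ x4 ⋄ x5 ⋄ x6


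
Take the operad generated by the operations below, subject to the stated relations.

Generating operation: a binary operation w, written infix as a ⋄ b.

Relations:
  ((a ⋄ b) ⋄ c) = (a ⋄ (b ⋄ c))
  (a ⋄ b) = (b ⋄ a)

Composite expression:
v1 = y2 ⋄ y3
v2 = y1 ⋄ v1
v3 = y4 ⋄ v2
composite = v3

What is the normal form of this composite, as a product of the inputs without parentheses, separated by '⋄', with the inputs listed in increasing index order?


Any arrangement under w is one operation, so sort the y-inputs.
(y2 ⋄ y3) collapses to y2 ⋄ y3
(y1 ⋄ (y2 ⋄ y3)) collapses to y1 ⋄ y2 ⋄ y3
(y4 ⋄ (y1 ⋄ (y2 ⋄ y3))) collapses to y4 ⋄ y1 ⋄ y2 ⋄ y3
putting the inputs in ascending order: y1 ⋄ y2 ⋄ y3 ⋄ y4

y1 ⋄ y2 ⋄ y3 ⋄ y4


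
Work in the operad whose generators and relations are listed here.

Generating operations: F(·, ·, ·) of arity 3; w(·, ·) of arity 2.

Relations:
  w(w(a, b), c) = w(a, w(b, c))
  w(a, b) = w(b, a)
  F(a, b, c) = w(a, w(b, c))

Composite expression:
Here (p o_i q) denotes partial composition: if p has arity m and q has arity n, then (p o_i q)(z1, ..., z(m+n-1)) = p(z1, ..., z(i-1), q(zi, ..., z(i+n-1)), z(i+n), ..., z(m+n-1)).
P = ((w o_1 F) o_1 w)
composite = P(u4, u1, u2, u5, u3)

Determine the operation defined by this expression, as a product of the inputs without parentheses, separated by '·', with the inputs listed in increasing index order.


u1 · u2 · u3 · u4 · u5

Shape and order are irrelevant to w; the u-input set decides.
w(u4, u1) linearizes to u4 · u1
F(w(u4, u1), u2, u5) linearizes to u4 · u1 · u2 · u5
w(F(w(u4, u1), u2, u5), u3) linearizes to u4 · u1 · u2 · u5 · u3
commutativity sorts the factors: u1 · u2 · u3 · u4 · u5


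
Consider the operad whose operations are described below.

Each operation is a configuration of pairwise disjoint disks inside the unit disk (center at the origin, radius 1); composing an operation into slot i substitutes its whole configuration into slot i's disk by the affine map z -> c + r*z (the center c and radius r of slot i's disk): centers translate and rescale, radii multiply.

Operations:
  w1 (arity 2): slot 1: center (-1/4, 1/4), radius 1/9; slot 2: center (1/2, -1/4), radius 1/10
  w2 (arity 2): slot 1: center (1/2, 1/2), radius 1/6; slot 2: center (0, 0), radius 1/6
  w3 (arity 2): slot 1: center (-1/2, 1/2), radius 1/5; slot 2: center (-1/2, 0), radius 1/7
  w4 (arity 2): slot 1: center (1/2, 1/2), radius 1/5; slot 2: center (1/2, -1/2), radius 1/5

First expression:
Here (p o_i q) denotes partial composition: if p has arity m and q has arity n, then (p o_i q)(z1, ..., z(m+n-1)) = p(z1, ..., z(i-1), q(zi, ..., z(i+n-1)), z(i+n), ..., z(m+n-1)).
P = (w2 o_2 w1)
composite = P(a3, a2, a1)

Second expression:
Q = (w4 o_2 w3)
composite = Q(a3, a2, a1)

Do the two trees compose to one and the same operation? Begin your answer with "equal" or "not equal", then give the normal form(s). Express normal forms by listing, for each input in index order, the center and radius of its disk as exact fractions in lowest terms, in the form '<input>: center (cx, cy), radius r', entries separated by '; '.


not equal — first a1: center (1/12, -1/24), radius 1/60; a2: center (-1/24, 1/24), radius 1/54; a3: center (1/2, 1/2), radius 1/6, second a1: center (2/5, -1/2), radius 1/35; a2: center (2/5, -2/5), radius 1/25; a3: center (1/2, 1/2), radius 1/5


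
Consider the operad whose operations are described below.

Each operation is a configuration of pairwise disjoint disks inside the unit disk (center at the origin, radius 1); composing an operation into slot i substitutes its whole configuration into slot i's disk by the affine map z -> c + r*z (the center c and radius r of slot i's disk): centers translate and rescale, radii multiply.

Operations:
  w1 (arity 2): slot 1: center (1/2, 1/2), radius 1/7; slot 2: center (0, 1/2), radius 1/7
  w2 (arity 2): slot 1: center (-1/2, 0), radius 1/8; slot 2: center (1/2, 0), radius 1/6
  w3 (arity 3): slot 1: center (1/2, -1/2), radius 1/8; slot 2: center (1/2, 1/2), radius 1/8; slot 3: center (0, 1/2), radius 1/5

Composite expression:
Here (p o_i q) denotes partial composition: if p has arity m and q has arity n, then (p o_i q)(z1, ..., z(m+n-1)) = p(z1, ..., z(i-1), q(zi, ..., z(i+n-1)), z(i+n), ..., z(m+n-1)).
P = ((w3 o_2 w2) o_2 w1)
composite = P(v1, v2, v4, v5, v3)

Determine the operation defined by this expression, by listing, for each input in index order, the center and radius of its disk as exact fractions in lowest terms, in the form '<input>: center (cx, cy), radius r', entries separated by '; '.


Below w3, radii multiply path by path; the v-disk centers shift.
input v1: composing its 1 substitution step yields center (1/2, -1/2), radius 1/8
input v2: composing its 3 substitution steps yields center (57/128, 65/128), radius 1/448
input v4: composing its 3 substitution steps yields center (7/16, 65/128), radius 1/448
input v5: composing its 2 substitution steps yields center (9/16, 1/2), radius 1/48
input v3: composing its 1 substitution step yields center (0, 1/2), radius 1/5

v1: center (1/2, -1/2), radius 1/8; v2: center (57/128, 65/128), radius 1/448; v3: center (0, 1/2), radius 1/5; v4: center (7/16, 65/128), radius 1/448; v5: center (9/16, 1/2), radius 1/48


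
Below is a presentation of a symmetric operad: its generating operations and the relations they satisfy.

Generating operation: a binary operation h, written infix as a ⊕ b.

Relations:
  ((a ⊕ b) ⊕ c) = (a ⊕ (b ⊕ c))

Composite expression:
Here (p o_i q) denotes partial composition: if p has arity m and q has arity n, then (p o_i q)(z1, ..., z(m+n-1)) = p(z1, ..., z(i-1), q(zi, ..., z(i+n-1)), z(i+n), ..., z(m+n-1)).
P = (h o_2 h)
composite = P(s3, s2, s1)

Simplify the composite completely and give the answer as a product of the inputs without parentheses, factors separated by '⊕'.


s3 ⊕ s2 ⊕ s1

Key point: h is associative — brackets drop, the s-order remains.
(s2 ⊕ s1) linearizes to s2 ⊕ s1
(s3 ⊕ (s2 ⊕ s1)) linearizes to s3 ⊕ s2 ⊕ s1


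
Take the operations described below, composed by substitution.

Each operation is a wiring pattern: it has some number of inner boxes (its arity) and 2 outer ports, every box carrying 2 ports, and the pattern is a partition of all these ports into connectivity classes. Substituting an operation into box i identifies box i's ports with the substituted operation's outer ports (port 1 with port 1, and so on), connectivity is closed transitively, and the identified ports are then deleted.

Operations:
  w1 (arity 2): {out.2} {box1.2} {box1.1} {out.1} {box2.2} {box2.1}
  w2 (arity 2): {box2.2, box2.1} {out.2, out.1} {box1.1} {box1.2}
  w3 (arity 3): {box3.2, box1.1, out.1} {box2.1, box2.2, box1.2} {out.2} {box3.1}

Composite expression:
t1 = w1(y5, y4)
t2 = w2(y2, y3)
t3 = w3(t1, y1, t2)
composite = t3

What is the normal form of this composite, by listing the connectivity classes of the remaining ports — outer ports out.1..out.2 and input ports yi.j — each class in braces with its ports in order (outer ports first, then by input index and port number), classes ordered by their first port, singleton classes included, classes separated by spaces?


{out.1} {out.2} {y1.1, y1.2} {y2.1} {y2.2} {y3.1, y3.2} {y4.1} {y4.2} {y5.1} {y5.2}


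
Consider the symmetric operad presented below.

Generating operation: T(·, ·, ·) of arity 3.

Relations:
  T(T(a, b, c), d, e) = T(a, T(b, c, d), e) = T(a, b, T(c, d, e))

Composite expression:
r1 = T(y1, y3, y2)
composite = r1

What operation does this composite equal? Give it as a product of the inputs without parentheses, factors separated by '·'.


y1 · y3 · y2

Key point: T is associative — brackets drop, the y-order remains.
T(y1, y3, y2) spells out as y1 · y3 · y2


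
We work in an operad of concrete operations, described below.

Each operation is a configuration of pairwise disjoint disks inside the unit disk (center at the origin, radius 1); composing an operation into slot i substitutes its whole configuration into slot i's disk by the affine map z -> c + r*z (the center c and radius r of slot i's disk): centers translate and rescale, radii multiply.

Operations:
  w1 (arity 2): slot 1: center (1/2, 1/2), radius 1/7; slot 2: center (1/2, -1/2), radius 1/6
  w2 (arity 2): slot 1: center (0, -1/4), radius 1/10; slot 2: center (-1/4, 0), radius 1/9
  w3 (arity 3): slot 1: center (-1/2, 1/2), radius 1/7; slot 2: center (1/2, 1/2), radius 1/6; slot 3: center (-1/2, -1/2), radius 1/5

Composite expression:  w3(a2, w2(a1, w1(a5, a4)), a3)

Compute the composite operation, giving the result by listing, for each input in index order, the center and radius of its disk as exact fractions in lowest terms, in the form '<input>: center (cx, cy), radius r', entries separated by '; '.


Follow each a-input down from w3: c' goes to c + r*c', radius to r*r'.
a2: after 1 affine step, its disk has center (-1/2, 1/2), radius 1/7
a1: after 2 affine steps, its disk has center (1/2, 11/24), radius 1/60
a5: after 3 affine steps, its disk has center (101/216, 55/108), radius 1/378
a4: after 3 affine steps, its disk has center (101/216, 53/108), radius 1/324
a3: after 1 affine step, its disk has center (-1/2, -1/2), radius 1/5

a1: center (1/2, 11/24), radius 1/60; a2: center (-1/2, 1/2), radius 1/7; a3: center (-1/2, -1/2), radius 1/5; a4: center (101/216, 53/108), radius 1/324; a5: center (101/216, 55/108), radius 1/378


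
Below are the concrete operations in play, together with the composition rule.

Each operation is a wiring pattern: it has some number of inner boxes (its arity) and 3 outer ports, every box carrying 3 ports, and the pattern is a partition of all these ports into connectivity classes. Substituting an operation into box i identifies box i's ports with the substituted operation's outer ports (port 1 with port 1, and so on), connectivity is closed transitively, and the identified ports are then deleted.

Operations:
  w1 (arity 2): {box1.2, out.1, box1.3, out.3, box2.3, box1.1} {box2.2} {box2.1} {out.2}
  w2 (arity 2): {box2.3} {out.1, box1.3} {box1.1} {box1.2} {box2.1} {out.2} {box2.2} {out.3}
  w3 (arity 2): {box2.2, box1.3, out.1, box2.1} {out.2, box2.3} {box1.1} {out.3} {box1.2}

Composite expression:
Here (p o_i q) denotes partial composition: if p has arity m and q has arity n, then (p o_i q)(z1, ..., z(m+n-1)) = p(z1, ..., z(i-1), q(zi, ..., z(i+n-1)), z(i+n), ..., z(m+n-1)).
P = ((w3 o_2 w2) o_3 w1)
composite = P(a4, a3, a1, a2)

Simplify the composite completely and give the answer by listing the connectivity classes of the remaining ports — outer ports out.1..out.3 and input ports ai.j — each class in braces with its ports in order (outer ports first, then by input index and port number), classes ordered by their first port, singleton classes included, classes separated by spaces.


{out.1, a3.3, a4.3} {out.2} {out.3} {a1.1, a1.2, a1.3, a2.3} {a2.1} {a2.2} {a3.1} {a3.2} {a4.1} {a4.2}

After gluing at w3, chains via deleted ports link the a-ports.
the subtree at w1 composes to {out.1, out.3, a1.1, a1.2, a1.3, a2.3} {out.2} {a2.1} {a2.2} on (a1, a2); out.j = own outer ports
the subtree at w2 composes to {out.1, a3.3} {out.2} {out.3} {a1.1, a1.2, a1.3, a2.3} {a2.1} {a2.2} {a3.1} {a3.2} on (a3, a1, a2); out.j = own outer ports
the subtree at w3 composes to {out.1, a3.3, a4.3} {out.2} {out.3} {a1.1, a1.2, a1.3, a2.3} {a2.1} {a2.2} {a3.1} {a3.2} {a4.1} {a4.2} on (a4, a3, a1, a2); out.j = own outer ports


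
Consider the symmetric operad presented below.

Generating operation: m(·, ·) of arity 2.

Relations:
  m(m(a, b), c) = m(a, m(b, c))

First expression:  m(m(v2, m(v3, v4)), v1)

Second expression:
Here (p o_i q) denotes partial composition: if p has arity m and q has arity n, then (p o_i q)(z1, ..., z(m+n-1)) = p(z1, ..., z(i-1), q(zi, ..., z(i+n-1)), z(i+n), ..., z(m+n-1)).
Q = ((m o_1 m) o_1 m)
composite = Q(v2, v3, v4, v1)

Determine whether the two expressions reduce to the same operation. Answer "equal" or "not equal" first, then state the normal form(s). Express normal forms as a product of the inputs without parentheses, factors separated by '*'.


equal; both compose to v2 * v3 * v4 * v1


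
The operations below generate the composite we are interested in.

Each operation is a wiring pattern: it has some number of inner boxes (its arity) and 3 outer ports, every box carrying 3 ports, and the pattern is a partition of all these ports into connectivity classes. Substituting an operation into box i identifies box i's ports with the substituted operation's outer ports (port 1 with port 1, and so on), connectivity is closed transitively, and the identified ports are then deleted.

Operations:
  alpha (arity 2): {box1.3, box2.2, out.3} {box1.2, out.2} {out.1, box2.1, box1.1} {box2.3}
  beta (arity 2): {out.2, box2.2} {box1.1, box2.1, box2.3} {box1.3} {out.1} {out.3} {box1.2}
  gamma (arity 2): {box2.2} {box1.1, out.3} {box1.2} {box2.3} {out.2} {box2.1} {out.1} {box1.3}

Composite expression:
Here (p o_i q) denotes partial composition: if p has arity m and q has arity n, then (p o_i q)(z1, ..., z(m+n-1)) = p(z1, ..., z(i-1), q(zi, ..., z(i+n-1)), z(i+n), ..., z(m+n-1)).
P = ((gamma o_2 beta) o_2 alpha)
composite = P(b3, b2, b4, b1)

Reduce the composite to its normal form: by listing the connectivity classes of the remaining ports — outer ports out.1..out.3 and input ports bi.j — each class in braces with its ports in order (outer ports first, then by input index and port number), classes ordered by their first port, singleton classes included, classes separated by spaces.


Connectivity passes through glued gamma-boundaries; trace each wire chain.
after alpha, the pattern on (b2, b4) reads {out.1, b2.1, b4.1} {out.2, b2.2} {out.3, b2.3, b4.2} {b4.3} (out.j = its outer ports)
after beta, the pattern on (b2, b4, b1) reads {out.1} {out.2, b1.2} {out.3} {b1.1, b1.3, b2.1, b4.1} {b2.2} {b2.3, b4.2} {b4.3} (out.j = its outer ports)
after gamma, the pattern on (b3, b2, b4, b1) reads {out.1} {out.2} {out.3, b3.1} {b1.1, b1.3, b2.1, b4.1} {b1.2} {b2.2} {b2.3, b4.2} {b3.2} {b3.3} {b4.3} (out.j = its outer ports)

{out.1} {out.2} {out.3, b3.1} {b1.1, b1.3, b2.1, b4.1} {b1.2} {b2.2} {b2.3, b4.2} {b3.2} {b3.3} {b4.3}


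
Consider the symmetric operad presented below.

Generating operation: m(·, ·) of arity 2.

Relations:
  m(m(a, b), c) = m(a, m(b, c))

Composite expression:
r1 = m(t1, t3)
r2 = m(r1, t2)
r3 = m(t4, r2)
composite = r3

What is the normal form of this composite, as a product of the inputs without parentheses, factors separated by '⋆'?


t4 ⋆ t1 ⋆ t3 ⋆ t2

Every regrouping of m is equal, so read the t-inputs in written order.
m(t1, t3) collapses to t1 ⋆ t3
m(m(t1, t3), t2) collapses to t1 ⋆ t3 ⋆ t2
m(t4, m(m(t1, t3), t2)) collapses to t4 ⋆ t1 ⋆ t3 ⋆ t2


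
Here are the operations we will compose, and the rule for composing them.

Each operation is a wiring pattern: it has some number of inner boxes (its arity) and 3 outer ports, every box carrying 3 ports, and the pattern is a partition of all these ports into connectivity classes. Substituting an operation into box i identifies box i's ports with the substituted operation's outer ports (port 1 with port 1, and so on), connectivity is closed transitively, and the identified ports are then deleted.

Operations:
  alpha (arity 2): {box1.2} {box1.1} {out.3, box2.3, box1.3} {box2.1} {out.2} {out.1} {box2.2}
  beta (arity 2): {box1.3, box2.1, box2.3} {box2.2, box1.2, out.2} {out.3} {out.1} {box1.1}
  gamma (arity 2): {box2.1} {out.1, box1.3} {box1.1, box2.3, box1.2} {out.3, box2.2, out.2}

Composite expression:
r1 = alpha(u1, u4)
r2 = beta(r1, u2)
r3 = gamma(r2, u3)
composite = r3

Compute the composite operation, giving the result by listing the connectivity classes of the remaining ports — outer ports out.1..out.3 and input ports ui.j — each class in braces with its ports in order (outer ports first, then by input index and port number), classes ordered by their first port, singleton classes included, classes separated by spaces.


{out.1} {out.2, out.3, u3.2} {u1.1} {u1.2} {u1.3, u2.1, u2.3, u4.3} {u2.2, u3.3} {u3.1} {u4.1} {u4.2}

Treat the ports identified at gamma as solder joints: merge, then drop.
through alpha, on inputs (u1, u4): {out.1} {out.2} {out.3, u1.3, u4.3} {u1.1} {u1.2} {u4.1} {u4.2} (out.j = stage outer ports)
through beta, on inputs (u1, u4, u2): {out.1} {out.2, u2.2} {out.3} {u1.1} {u1.2} {u1.3, u2.1, u2.3, u4.3} {u4.1} {u4.2} (out.j = stage outer ports)
through gamma, on inputs (u1, u4, u2, u3): {out.1} {out.2, out.3, u3.2} {u1.1} {u1.2} {u1.3, u2.1, u2.3, u4.3} {u2.2, u3.3} {u3.1} {u4.1} {u4.2} (out.j = stage outer ports)


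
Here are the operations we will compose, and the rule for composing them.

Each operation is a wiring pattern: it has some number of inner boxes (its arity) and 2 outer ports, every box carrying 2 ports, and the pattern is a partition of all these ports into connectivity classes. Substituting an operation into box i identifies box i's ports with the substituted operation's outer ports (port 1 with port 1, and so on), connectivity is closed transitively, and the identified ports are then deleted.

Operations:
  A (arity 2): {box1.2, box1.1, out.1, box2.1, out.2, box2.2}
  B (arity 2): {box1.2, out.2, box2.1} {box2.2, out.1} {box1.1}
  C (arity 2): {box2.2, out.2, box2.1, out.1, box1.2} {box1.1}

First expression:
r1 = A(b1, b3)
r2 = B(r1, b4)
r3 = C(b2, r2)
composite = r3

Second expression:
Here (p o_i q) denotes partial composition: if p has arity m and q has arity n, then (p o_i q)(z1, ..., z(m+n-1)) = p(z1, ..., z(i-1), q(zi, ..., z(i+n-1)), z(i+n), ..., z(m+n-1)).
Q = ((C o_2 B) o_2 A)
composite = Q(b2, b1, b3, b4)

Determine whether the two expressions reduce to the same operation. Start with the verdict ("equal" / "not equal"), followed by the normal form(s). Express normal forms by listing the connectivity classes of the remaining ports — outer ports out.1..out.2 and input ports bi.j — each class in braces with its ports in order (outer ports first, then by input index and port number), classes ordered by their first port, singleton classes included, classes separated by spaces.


equal; the common form is {out.1, out.2, b1.1, b1.2, b2.2, b3.1, b3.2, b4.1, b4.2} {b2.1}


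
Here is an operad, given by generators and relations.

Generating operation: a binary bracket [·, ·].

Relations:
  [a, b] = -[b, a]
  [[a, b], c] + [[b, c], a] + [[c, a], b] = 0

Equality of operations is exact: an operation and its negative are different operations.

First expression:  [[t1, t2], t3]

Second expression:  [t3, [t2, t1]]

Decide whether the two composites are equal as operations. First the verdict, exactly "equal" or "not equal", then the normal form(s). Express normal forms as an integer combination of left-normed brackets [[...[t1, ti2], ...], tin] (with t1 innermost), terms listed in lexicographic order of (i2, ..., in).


equal: each reduces to [[t1, t2], t3]


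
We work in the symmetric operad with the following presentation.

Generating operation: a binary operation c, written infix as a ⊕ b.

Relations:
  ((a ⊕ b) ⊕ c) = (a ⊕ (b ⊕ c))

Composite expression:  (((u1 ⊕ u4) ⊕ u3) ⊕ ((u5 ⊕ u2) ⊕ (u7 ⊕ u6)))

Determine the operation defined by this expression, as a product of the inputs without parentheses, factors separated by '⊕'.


u1 ⊕ u4 ⊕ u3 ⊕ u5 ⊕ u2 ⊕ u7 ⊕ u6

Under associativity of c, the answer is the u's in reading order.
(u1 ⊕ u4) reduces to u1 ⊕ u4
((u1 ⊕ u4) ⊕ u3) reduces to u1 ⊕ u4 ⊕ u3
(u5 ⊕ u2) reduces to u5 ⊕ u2
(u7 ⊕ u6) reduces to u7 ⊕ u6
((u5 ⊕ u2) ⊕ (u7 ⊕ u6)) reduces to u5 ⊕ u2 ⊕ u7 ⊕ u6
(((u1 ⊕ u4) ⊕ u3) ⊕ ((u5 ⊕ u2) ⊕ (u7 ⊕ u6))) reduces to u1 ⊕ u4 ⊕ u3 ⊕ u5 ⊕ u2 ⊕ u7 ⊕ u6


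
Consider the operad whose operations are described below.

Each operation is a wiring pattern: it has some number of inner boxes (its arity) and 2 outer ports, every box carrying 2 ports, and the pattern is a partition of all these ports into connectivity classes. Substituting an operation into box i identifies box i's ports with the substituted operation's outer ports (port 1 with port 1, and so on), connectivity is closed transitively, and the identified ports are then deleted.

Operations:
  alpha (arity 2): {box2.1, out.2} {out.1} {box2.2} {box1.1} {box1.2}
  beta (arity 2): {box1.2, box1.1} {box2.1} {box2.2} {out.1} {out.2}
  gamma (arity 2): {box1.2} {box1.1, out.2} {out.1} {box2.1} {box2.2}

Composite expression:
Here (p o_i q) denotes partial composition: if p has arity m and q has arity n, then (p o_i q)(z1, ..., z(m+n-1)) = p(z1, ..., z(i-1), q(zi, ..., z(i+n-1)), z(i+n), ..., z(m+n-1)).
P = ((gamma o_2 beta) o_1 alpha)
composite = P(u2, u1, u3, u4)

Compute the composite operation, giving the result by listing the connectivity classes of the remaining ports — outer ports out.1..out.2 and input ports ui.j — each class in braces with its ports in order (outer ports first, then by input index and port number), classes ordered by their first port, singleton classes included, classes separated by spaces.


{out.1} {out.2} {u1.1} {u1.2} {u2.1} {u2.2} {u3.1, u3.2} {u4.1} {u4.2}


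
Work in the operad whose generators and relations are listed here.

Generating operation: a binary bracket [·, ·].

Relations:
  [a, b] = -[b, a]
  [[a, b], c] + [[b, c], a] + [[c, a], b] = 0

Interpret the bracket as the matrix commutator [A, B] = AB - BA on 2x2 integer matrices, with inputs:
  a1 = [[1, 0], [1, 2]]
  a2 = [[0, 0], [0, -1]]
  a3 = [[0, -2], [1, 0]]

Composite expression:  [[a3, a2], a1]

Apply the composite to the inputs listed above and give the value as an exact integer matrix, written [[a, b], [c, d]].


[[2, 2], [-1, -2]]

[a3, a2] = [[0, 2], [1, 0]]
[[a3, a2], a1] = [[2, 2], [-1, -2]]


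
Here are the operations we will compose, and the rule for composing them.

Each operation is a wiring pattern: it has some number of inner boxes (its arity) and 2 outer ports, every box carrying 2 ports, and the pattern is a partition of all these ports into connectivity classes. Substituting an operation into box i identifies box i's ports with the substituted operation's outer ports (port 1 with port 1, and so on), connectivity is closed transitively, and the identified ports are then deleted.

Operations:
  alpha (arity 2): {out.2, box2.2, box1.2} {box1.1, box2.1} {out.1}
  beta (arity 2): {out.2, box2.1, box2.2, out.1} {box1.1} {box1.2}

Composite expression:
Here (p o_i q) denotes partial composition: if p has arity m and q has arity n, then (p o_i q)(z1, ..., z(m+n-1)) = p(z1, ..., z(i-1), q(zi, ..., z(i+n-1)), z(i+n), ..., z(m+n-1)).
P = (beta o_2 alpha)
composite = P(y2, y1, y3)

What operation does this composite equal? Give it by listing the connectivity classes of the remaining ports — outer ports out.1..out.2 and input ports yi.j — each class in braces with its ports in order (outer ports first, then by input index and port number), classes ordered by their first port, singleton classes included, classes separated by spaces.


{out.1, out.2, y1.2, y3.2} {y1.1, y3.1} {y2.1} {y2.2}

Reachability decides: close wires over beta-identified ports.
stage alpha: inputs (y1, y3), connectivity {out.1} {out.2, y1.2, y3.2} {y1.1, y3.1}, out.j its boundary
stage beta: inputs (y2, y1, y3), connectivity {out.1, out.2, y1.2, y3.2} {y1.1, y3.1} {y2.1} {y2.2}, out.j its boundary


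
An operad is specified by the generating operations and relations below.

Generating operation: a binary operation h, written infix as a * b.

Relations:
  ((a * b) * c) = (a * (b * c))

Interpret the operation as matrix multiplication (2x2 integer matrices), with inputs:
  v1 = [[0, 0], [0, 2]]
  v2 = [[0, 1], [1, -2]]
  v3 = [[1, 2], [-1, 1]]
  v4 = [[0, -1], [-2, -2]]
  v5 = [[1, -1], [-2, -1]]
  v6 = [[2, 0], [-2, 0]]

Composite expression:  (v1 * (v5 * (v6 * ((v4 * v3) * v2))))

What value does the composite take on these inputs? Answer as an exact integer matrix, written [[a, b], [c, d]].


(v4 * v3) = [[1, -1], [0, -6]]
((v4 * v3) * v2) = [[-1, 3], [-6, 12]]
(v6 * ((v4 * v3) * v2)) = [[-2, 6], [2, -6]]
(v5 * (v6 * ((v4 * v3) * v2))) = [[-4, 12], [2, -6]]
(v1 * (v5 * (v6 * ((v4 * v3) * v2)))) = [[0, 0], [4, -12]]

[[0, 0], [4, -12]]


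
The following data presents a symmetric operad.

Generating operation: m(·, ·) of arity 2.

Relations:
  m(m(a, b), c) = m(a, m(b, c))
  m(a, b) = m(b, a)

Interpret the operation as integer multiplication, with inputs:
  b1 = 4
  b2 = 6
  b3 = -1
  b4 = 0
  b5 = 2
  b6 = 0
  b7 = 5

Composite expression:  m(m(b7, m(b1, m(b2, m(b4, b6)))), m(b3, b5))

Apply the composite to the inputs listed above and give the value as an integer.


m(b4, b6) = 0
m(b2, m(b4, b6)) = 0
m(b1, m(b2, m(b4, b6))) = 0
m(b7, m(b1, m(b2, m(b4, b6)))) = 0
m(b3, b5) = -2
m(m(b7, m(b1, m(b2, m(b4, b6)))), m(b3, b5)) = 0

0


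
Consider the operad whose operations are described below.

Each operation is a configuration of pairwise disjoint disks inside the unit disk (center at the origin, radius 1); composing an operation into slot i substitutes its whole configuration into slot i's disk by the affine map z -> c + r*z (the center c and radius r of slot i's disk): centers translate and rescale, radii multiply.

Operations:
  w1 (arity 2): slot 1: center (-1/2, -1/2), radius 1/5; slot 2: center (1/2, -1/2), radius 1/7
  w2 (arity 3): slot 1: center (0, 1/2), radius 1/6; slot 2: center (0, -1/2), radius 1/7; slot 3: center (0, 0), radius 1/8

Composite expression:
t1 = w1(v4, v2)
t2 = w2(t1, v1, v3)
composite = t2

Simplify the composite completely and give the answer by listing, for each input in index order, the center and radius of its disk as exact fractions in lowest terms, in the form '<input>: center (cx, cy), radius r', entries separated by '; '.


v1: center (0, -1/2), radius 1/7; v2: center (1/12, 5/12), radius 1/42; v3: center (0, 0), radius 1/8; v4: center (-1/12, 5/12), radius 1/30

Follow each v-input down from w2: c' goes to c + r*c', radius to r*r'.
for v4, the 2-step affine chain lands on center (-1/12, 5/12), radius 1/30
for v2, the 2-step affine chain lands on center (1/12, 5/12), radius 1/42
for v1, the 1-step affine chain lands on center (0, -1/2), radius 1/7
for v3, the 1-step affine chain lands on center (0, 0), radius 1/8


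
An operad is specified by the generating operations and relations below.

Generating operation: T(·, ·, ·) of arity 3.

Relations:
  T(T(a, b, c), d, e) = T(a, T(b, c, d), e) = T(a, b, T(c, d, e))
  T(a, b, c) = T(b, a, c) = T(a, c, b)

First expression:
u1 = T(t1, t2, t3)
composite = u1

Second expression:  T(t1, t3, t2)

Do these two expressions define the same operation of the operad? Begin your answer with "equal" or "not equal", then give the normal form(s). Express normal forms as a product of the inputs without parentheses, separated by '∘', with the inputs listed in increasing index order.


equal: each reduces to t1 ∘ t2 ∘ t3


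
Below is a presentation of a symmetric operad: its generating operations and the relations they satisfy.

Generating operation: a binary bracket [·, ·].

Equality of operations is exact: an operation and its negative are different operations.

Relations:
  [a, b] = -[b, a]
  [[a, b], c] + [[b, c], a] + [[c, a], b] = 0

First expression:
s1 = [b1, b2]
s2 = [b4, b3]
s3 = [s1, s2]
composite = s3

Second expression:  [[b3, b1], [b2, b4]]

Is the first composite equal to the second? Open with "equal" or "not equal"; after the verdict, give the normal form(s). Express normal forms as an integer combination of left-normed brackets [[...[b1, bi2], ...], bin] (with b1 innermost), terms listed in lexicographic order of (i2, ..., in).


not equal; first: -[[[b1, b2], b3], b4] + [[[b1, b2], b4], b3]; second: -[[[b1, b3], b2], b4] + [[[b1, b3], b4], b2]


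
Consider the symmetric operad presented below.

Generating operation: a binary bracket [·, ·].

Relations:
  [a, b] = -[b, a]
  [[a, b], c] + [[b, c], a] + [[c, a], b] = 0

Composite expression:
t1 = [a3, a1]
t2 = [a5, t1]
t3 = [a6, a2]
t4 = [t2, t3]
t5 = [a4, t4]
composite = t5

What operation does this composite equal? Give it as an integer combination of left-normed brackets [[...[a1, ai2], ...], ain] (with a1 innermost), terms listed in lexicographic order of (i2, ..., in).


Left-normed coefficients sit on the a1-initial expansion words.
Composite bracket: [a4, [[a5, [a3, a1]], [a6, a2]]]
Expanding via [a, b] = ab - ba: 32 signed words (2^5 = 32).
The a1-initial words carry the normal form:
  from a1a3a5a2a6a4, sign +1: term +[[[[[a1, a3], a5], a2], a6], a4]
  from a1a3a5a6a2a4, sign -1: term -[[[[[a1, a3], a5], a6], a2], a4]

[[[[[a1, a3], a5], a2], a6], a4] - [[[[[a1, a3], a5], a6], a2], a4]


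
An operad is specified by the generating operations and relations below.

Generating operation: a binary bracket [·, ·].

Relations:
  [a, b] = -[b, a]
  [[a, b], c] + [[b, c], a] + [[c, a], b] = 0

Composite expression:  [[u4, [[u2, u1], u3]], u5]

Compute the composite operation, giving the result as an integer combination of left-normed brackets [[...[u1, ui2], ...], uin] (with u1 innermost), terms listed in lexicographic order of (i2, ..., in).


In the tensor algebra, words opening u1 carry the u1-anchored form.
Composite bracket: [[u4, [[u2, u1], u3]], u5]
Under [a, b] = ab - ba we get 16 signed associative words (2^4 = 16).
Words beginning with u1 determine it all:
  u1u2u3u4u5 (sign +1) contributes +[[[[u1, u2], u3], u4], u5]

[[[[u1, u2], u3], u4], u5]


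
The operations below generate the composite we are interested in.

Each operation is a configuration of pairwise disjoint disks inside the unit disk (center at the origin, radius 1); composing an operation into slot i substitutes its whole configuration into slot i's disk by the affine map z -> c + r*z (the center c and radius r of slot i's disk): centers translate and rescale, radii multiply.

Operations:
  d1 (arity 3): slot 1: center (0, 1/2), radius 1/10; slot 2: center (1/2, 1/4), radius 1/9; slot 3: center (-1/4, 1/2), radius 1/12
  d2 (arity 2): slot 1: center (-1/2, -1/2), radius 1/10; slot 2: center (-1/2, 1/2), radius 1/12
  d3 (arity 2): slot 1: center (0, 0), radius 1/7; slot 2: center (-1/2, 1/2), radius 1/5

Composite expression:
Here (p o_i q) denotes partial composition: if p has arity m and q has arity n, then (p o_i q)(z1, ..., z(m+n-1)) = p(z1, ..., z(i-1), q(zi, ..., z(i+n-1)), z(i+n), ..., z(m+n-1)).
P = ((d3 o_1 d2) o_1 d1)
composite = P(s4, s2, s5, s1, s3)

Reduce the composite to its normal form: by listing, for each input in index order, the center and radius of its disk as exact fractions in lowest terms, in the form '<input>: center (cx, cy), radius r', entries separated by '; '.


s1: center (-1/14, 1/14), radius 1/84; s2: center (-9/140, -19/280), radius 1/630; s3: center (-1/2, 1/2), radius 1/5; s4: center (-1/14, -9/140), radius 1/700; s5: center (-3/40, -9/140), radius 1/840


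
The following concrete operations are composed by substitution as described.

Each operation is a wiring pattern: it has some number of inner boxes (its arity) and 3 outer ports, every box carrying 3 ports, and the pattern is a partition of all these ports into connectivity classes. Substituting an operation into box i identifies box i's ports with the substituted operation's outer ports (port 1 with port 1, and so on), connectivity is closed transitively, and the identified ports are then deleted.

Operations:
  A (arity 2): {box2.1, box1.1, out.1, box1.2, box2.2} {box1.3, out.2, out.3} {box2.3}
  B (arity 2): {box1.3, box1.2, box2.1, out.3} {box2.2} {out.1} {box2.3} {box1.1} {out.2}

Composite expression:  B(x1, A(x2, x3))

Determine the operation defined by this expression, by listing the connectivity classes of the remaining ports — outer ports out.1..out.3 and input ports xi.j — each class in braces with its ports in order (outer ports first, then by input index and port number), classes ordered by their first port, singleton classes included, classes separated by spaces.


Substituting into B glues patterns; closure does the rest.
stage A: inputs (x2, x3), connectivity {out.1, x2.1, x2.2, x3.1, x3.2} {out.2, out.3, x2.3} {x3.3}, out.j its boundary
stage B: inputs (x1, x2, x3), connectivity {out.1} {out.2} {out.3, x1.2, x1.3, x2.1, x2.2, x3.1, x3.2} {x1.1} {x2.3} {x3.3}, out.j its boundary

{out.1} {out.2} {out.3, x1.2, x1.3, x2.1, x2.2, x3.1, x3.2} {x1.1} {x2.3} {x3.3}


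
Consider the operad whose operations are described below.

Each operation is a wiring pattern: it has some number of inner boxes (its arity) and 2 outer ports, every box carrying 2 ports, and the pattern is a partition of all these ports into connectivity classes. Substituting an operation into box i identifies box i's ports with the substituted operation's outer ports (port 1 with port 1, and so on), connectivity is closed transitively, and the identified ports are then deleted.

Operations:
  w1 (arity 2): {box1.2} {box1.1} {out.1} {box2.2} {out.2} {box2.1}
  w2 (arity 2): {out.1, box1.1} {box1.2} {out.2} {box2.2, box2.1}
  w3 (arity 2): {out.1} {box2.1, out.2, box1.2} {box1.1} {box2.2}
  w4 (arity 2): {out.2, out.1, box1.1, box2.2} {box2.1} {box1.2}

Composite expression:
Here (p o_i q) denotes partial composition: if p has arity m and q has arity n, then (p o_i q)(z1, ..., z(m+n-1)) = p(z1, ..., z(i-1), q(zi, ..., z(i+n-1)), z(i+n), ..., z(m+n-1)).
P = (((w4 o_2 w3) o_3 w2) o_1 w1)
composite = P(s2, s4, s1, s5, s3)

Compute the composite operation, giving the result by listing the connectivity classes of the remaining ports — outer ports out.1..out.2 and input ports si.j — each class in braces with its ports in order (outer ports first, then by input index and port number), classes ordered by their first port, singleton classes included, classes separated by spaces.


{out.1, out.2, s1.2, s5.1} {s1.1} {s2.1} {s2.2} {s3.1, s3.2} {s4.1} {s4.2} {s5.2}

Treat the ports identified at w4 as solder joints: merge, then drop.
the subtree at w1 composes to {out.1} {out.2} {s2.1} {s2.2} {s4.1} {s4.2} on (s2, s4); out.j = own outer ports
the subtree at w2 composes to {out.1, s5.1} {out.2} {s3.1, s3.2} {s5.2} on (s5, s3); out.j = own outer ports
the subtree at w3 composes to {out.1} {out.2, s1.2, s5.1} {s1.1} {s3.1, s3.2} {s5.2} on (s1, s5, s3); out.j = own outer ports
the subtree at w4 composes to {out.1, out.2, s1.2, s5.1} {s1.1} {s2.1} {s2.2} {s3.1, s3.2} {s4.1} {s4.2} {s5.2} on (s2, s4, s1, s5, s3); out.j = own outer ports
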